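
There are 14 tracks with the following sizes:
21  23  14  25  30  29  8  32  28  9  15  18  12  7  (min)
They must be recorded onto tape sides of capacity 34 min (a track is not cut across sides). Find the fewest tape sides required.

9

Total = 32 + 30 + 29 + 28 + 25 + 23 + 21 + 18 + 15 + 14 + 12 + 9 + 8 + 7 = 271 min.
Lower bound: ⌈271/34⌉ = 8 tape sides.
A packing using 9 tape sides:
  side 1: 32 = 32
  side 2: 30 = 30
  side 3: 29 = 29
  side 4: 28 = 28
  side 5: 25 + 9 = 34
  side 6: 23 + 8 = 31
  side 7: 21 + 12 = 33
  side 8: 18 + 15 = 33
  side 9: 14 + 7 = 21
No arrangement into 8 tape sides stays within capacity, so 9 is optimal.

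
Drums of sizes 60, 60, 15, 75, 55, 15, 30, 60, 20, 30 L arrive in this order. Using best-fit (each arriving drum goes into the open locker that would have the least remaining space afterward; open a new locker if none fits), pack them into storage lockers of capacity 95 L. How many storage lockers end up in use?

5

  60 → locker 1 (new)  [load 60/95]
  60 → locker 2 (new)  [load 60/95]
  15 → locker 1  [load 75/95]
  75 → locker 3 (new)  [load 75/95]
  55 → locker 4 (new)  [load 55/95]
  15 → locker 1  [load 90/95]
  30 → locker 2  [load 90/95]
  60 → locker 5 (new)  [load 60/95]
  20 → locker 3  [load 95/95]
  30 → locker 5  [load 90/95]
5 storage lockers opened.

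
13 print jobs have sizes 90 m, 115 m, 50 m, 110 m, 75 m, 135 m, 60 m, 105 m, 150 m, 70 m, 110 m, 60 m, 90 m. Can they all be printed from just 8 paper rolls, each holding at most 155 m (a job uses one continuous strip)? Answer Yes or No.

No

Total = 1220 m; ⌈1220/155⌉ = 8.
The bound of 8 does not rule out 8, but exhaustive search shows no assignment into 8 paper rolls of capacity 155 m exists — the minimum is 9.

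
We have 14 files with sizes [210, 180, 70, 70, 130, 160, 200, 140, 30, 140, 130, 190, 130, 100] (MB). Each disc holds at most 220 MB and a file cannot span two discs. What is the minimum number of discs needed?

Total = 210 + 200 + 190 + 180 + 160 + 140 + 140 + 130 + 130 + 130 + 100 + 70 + 70 + 30 = 1880 MB.
Lower bound: ⌈1880/220⌉ = 9 discs.
Also, 10 files each exceed 110 MB, and no two of those can share a disc, so at least 10 discs are needed.
A packing using 11 discs:
  disc 1: 210 = 210
  disc 2: 200 = 200
  disc 3: 190 + 30 = 220
  disc 4: 180 = 180
  disc 5: 160 = 160
  disc 6: 140 + 70 = 210
  disc 7: 140 + 70 = 210
  disc 8: 130 = 130
  disc 9: 130 = 130
  disc 10: 130 = 130
  disc 11: 100 = 100
No arrangement into 10 discs stays within capacity, so 11 is optimal.

11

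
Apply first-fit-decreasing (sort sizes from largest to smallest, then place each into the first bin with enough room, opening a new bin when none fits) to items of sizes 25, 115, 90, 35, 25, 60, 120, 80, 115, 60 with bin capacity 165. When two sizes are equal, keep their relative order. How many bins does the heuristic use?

5

Sorted descending: 120, 115, 115, 90, 80, 60, 60, 35, 25, 25.
  120 → bin 1 (new)  [load 120/165]
  115 → bin 2 (new)  [load 115/165]
  115 → bin 3 (new)  [load 115/165]
  90 → bin 4 (new)  [load 90/165]
  80 → bin 5 (new)  [load 80/165]
  60 → bin 4  [load 150/165]
  60 → bin 5  [load 140/165]
  35 → bin 1  [load 155/165]
  25 → bin 2  [load 140/165]
  25 → bin 2  [load 165/165]
5 bins opened.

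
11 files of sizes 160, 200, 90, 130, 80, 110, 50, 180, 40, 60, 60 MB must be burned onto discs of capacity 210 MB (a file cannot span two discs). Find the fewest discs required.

Total = 200 + 180 + 160 + 130 + 110 + 90 + 80 + 60 + 60 + 50 + 40 = 1160 MB.
Lower bound: ⌈1160/210⌉ = 6 discs.
A packing using 6 discs:
  disc 1: 200 = 200
  disc 2: 180 = 180
  disc 3: 160 + 50 = 210
  disc 4: 130 + 80 = 210
  disc 5: 110 + 90 = 200
  disc 6: 60 + 60 + 40 = 160
This matches the lower bound, so 6 is optimal.

6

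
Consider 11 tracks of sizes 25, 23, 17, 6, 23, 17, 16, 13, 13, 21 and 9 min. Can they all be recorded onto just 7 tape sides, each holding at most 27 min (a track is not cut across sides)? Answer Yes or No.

Total = 183 min; ⌈183/27⌉ = 7.
The bound of 7 does not rule out 7, but exhaustive search shows no assignment into 7 tape sides of capacity 27 min exists — the minimum is 8.

No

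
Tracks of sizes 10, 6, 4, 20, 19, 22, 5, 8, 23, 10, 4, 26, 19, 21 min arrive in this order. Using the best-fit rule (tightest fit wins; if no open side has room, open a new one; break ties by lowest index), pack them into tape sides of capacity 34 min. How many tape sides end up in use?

8

  10 → side 1 (new)  [load 10/34]
  6 → side 1  [load 16/34]
  4 → side 1  [load 20/34]
  20 → side 2 (new)  [load 20/34]
  19 → side 3 (new)  [load 19/34]
  22 → side 4 (new)  [load 22/34]
  5 → side 4  [load 27/34]
  8 → side 1  [load 28/34]
  23 → side 5 (new)  [load 23/34]
  10 → side 5  [load 33/34]
  4 → side 1  [load 32/34]
  26 → side 6 (new)  [load 26/34]
  19 → side 7 (new)  [load 19/34]
  21 → side 8 (new)  [load 21/34]
8 tape sides opened.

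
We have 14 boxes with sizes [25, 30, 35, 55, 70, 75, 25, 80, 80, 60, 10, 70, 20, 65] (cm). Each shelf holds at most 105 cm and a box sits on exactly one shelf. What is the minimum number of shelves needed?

8

Total = 80 + 80 + 75 + 70 + 70 + 65 + 60 + 55 + 35 + 30 + 25 + 25 + 20 + 10 = 700 cm.
Lower bound: ⌈700/105⌉ = 7 shelves.
Also, 8 boxes each exceed 105/2 cm, and no two of those can share a shelf, so at least 8 shelves are needed.
A packing using 8 shelves:
  shelf 1: 80 + 25 = 105
  shelf 2: 80 + 25 = 105
  shelf 3: 75 + 30 = 105
  shelf 4: 70 + 35 = 105
  shelf 5: 70 + 20 + 10 = 100
  shelf 6: 65 = 65
  shelf 7: 60 = 60
  shelf 8: 55 = 55
This matches the lower bound, so 8 is optimal.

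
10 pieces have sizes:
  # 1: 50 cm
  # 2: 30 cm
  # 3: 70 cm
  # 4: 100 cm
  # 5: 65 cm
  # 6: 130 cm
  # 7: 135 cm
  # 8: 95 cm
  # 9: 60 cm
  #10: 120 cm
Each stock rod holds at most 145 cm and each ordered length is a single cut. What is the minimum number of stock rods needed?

Total = 135 + 130 + 120 + 100 + 95 + 70 + 65 + 60 + 50 + 30 = 855 cm.
Lower bound: ⌈855/145⌉ = 6 stock rods.
A packing using 7 stock rods:
  stock rod 1: 135 = 135
  stock rod 2: 130 = 130
  stock rod 3: 120 = 120
  stock rod 4: 100 + 30 = 130
  stock rod 5: 95 + 50 = 145
  stock rod 6: 70 + 65 = 135
  stock rod 7: 60 = 60
No arrangement into 6 stock rods stays within capacity, so 7 is optimal.

7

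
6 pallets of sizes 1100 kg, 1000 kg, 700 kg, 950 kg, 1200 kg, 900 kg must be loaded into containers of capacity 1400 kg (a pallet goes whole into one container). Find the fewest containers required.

6

Total = 1200 + 1100 + 1000 + 950 + 900 + 700 = 5850 kg.
Lower bound: ⌈5850/1400⌉ = 5 containers.
A packing using 6 containers:
  container 1: 1200 = 1200
  container 2: 1100 = 1100
  container 3: 1000 = 1000
  container 4: 950 = 950
  container 5: 900 = 900
  container 6: 700 = 700
No arrangement into 5 containers stays within capacity, so 6 is optimal.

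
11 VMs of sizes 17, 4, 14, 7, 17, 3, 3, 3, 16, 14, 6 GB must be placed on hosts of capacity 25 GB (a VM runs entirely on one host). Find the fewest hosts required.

Total = 17 + 17 + 16 + 14 + 14 + 7 + 6 + 4 + 3 + 3 + 3 = 104 GB.
Lower bound: ⌈104/25⌉ = 5 hosts.
A packing using 5 hosts:
  host 1: 17 + 7 = 24
  host 2: 17 + 6 = 23
  host 3: 16 + 4 + 3 = 23
  host 4: 14 + 3 + 3 = 20
  host 5: 14 = 14
This matches the lower bound, so 5 is optimal.

5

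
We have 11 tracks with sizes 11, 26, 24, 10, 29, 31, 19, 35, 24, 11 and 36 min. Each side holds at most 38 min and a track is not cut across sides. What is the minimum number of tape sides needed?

8

Total = 36 + 35 + 31 + 29 + 26 + 24 + 24 + 19 + 11 + 11 + 10 = 256 min.
Lower bound: ⌈256/38⌉ = 7 tape sides.
A packing using 8 tape sides:
  side 1: 36 = 36
  side 2: 35 = 35
  side 3: 31 = 31
  side 4: 29 = 29
  side 5: 26 + 11 = 37
  side 6: 24 + 11 = 35
  side 7: 24 + 10 = 34
  side 8: 19 = 19
No arrangement into 7 tape sides stays within capacity, so 8 is optimal.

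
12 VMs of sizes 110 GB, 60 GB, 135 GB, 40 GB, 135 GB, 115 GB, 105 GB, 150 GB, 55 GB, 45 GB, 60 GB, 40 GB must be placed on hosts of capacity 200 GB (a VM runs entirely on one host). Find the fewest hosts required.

6

Total = 150 + 135 + 135 + 115 + 110 + 105 + 60 + 60 + 55 + 45 + 40 + 40 = 1050 GB.
Lower bound: ⌈1050/200⌉ = 6 hosts.
A packing using 6 hosts:
  host 1: 150 + 45 = 195
  host 2: 135 + 60 = 195
  host 3: 135 + 60 = 195
  host 4: 115 + 55 = 170
  host 5: 110 + 40 + 40 = 190
  host 6: 105 = 105
This matches the lower bound, so 6 is optimal.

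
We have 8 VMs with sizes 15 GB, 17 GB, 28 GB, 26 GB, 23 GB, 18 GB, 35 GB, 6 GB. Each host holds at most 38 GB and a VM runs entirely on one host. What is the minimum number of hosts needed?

Total = 35 + 28 + 26 + 23 + 18 + 17 + 15 + 6 = 168 GB.
Lower bound: ⌈168/38⌉ = 5 hosts.
A packing using 5 hosts:
  host 1: 35 = 35
  host 2: 28 + 6 = 34
  host 3: 26 = 26
  host 4: 23 + 15 = 38
  host 5: 18 + 17 = 35
This matches the lower bound, so 5 is optimal.

5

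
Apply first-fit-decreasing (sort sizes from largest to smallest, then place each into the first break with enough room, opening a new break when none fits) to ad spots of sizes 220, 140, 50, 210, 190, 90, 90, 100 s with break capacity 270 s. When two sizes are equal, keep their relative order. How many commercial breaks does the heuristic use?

5

Sorted descending: 220, 210, 190, 140, 100, 90, 90, 50.
  220 → break 1 (new)  [load 220/270]
  210 → break 2 (new)  [load 210/270]
  190 → break 3 (new)  [load 190/270]
  140 → break 4 (new)  [load 140/270]
  100 → break 4  [load 240/270]
  90 → break 5 (new)  [load 90/270]
  90 → break 5  [load 180/270]
  50 → break 1  [load 270/270]
5 commercial breaks opened.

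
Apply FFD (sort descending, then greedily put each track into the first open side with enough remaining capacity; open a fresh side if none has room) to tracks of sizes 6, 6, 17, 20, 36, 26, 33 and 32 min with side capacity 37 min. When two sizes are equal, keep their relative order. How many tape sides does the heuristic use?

Sorted descending: 36, 33, 32, 26, 20, 17, 6, 6.
  36 → side 1 (new)  [load 36/37]
  33 → side 2 (new)  [load 33/37]
  32 → side 3 (new)  [load 32/37]
  26 → side 4 (new)  [load 26/37]
  20 → side 5 (new)  [load 20/37]
  17 → side 5  [load 37/37]
  6 → side 4  [load 32/37]
  6 → side 6 (new)  [load 6/37]
6 tape sides opened.

6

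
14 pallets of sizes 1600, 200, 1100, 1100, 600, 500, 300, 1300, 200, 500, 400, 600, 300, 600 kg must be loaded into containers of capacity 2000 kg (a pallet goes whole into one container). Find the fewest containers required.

Total = 1600 + 1300 + 1100 + 1100 + 600 + 600 + 600 + 500 + 500 + 400 + 300 + 300 + 200 + 200 = 9300 kg.
Lower bound: ⌈9300/2000⌉ = 5 containers.
A packing using 5 containers:
  container 1: 1600 + 400 = 2000
  container 2: 1300 + 600 = 1900
  container 3: 1100 + 600 + 300 = 2000
  container 4: 1100 + 600 + 300 = 2000
  container 5: 500 + 500 + 200 + 200 = 1400
This matches the lower bound, so 5 is optimal.

5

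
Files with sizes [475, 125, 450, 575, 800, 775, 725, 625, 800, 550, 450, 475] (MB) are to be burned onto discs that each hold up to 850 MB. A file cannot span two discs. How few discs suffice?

11

Total = 800 + 800 + 775 + 725 + 625 + 575 + 550 + 475 + 475 + 450 + 450 + 125 = 6825 MB.
Lower bound: ⌈6825/850⌉ = 9 discs.
Also, 11 files each exceed 425 MB, and no two of those can share a disc, so at least 11 discs are needed.
A packing using 11 discs:
  disc 1: 800 = 800
  disc 2: 800 = 800
  disc 3: 775 = 775
  disc 4: 725 + 125 = 850
  disc 5: 625 = 625
  disc 6: 575 = 575
  disc 7: 550 = 550
  disc 8: 475 = 475
  disc 9: 475 = 475
  disc 10: 450 = 450
  disc 11: 450 = 450
This matches the lower bound, so 11 is optimal.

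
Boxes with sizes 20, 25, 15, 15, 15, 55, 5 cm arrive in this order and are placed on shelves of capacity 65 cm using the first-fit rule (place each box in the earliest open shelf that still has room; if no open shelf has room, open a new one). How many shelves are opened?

3

  20 → shelf 1 (new)  [load 20/65]
  25 → shelf 1  [load 45/65]
  15 → shelf 1  [load 60/65]
  15 → shelf 2 (new)  [load 15/65]
  15 → shelf 2  [load 30/65]
  55 → shelf 3 (new)  [load 55/65]
  5 → shelf 1  [load 65/65]
3 shelves opened.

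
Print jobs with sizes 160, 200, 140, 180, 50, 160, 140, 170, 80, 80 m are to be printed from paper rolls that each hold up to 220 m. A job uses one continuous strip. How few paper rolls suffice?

7

Total = 200 + 180 + 170 + 160 + 160 + 140 + 140 + 80 + 80 + 50 = 1360 m.
Lower bound: ⌈1360/220⌉ = 7 paper rolls.
A packing using 7 paper rolls:
  roll 1: 200 = 200
  roll 2: 180 = 180
  roll 3: 170 + 50 = 220
  roll 4: 160 = 160
  roll 5: 160 = 160
  roll 6: 140 + 80 = 220
  roll 7: 140 + 80 = 220
This matches the lower bound, so 7 is optimal.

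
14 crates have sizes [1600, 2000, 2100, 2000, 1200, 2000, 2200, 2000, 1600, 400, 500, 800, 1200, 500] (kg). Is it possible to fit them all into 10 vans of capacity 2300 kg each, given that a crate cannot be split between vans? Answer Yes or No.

A valid assignment using 10 vans:
  van 1: 2200 = 2200
  van 2: 2100 = 2100
  van 3: 2000 = 2000
  van 4: 2000 = 2000
  van 5: 2000 = 2000
  van 6: 2000 = 2000
  van 7: 1600 + 500 = 2100
  van 8: 1600 + 500 = 2100
  van 9: 1200 + 800 = 2000
  van 10: 1200 + 400 = 1600
Every load is within 2300 kg, so 10 vans suffice.

Yes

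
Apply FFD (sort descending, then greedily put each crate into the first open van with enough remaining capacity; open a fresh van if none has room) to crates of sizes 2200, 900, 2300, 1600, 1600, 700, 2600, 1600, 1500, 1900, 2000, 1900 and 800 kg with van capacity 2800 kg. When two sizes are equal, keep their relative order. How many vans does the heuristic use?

Sorted descending: 2600, 2300, 2200, 2000, 1900, 1900, 1600, 1600, 1600, 1500, 900, 800, 700.
  2600 → van 1 (new)  [load 2600/2800]
  2300 → van 2 (new)  [load 2300/2800]
  2200 → van 3 (new)  [load 2200/2800]
  2000 → van 4 (new)  [load 2000/2800]
  1900 → van 5 (new)  [load 1900/2800]
  1900 → van 6 (new)  [load 1900/2800]
  1600 → van 7 (new)  [load 1600/2800]
  1600 → van 8 (new)  [load 1600/2800]
  1600 → van 9 (new)  [load 1600/2800]
  1500 → van 10 (new)  [load 1500/2800]
  900 → van 5  [load 2800/2800]
  800 → van 4  [load 2800/2800]
  700 → van 6  [load 2600/2800]
10 vans opened.

10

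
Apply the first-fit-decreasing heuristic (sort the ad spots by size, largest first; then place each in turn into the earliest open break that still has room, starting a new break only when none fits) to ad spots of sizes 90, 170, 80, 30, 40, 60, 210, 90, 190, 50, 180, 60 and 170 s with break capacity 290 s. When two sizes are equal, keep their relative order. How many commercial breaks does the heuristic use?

Sorted descending: 210, 190, 180, 170, 170, 90, 90, 80, 60, 60, 50, 40, 30.
  210 → break 1 (new)  [load 210/290]
  190 → break 2 (new)  [load 190/290]
  180 → break 3 (new)  [load 180/290]
  170 → break 4 (new)  [load 170/290]
  170 → break 5 (new)  [load 170/290]
  90 → break 2  [load 280/290]
  90 → break 3  [load 270/290]
  80 → break 1  [load 290/290]
  60 → break 4  [load 230/290]
  60 → break 4  [load 290/290]
  50 → break 5  [load 220/290]
  40 → break 5  [load 260/290]
  30 → break 5  [load 290/290]
5 commercial breaks opened.

5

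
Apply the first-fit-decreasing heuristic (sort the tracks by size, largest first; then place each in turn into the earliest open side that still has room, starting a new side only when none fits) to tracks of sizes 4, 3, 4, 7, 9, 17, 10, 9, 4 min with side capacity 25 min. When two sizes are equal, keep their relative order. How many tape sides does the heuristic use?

Sorted descending: 17, 10, 9, 9, 7, 4, 4, 4, 3.
  17 → side 1 (new)  [load 17/25]
  10 → side 2 (new)  [load 10/25]
  9 → side 2  [load 19/25]
  9 → side 3 (new)  [load 9/25]
  7 → side 1  [load 24/25]
  4 → side 2  [load 23/25]
  4 → side 3  [load 13/25]
  4 → side 3  [load 17/25]
  3 → side 3  [load 20/25]
3 tape sides opened.

3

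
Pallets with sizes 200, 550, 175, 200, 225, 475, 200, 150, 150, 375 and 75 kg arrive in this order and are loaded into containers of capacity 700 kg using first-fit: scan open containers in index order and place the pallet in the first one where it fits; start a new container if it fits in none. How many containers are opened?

  200 → container 1 (new)  [load 200/700]
  550 → container 2 (new)  [load 550/700]
  175 → container 1  [load 375/700]
  200 → container 1  [load 575/700]
  225 → container 3 (new)  [load 225/700]
  475 → container 3  [load 700/700]
  200 → container 4 (new)  [load 200/700]
  150 → container 2  [load 700/700]
  150 → container 4  [load 350/700]
  375 → container 5 (new)  [load 375/700]
  75 → container 1  [load 650/700]
5 containers opened.

5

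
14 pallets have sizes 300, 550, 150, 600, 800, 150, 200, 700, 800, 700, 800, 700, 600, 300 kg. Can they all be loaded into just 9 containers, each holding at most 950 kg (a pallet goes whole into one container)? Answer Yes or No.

A valid assignment using 9 containers:
  container 1: 800 + 150 = 950
  container 2: 800 + 150 = 950
  container 3: 800 = 800
  container 4: 700 + 200 = 900
  container 5: 700 = 700
  container 6: 700 = 700
  container 7: 600 + 300 = 900
  container 8: 600 + 300 = 900
  container 9: 550 = 550
Every load is within 950 kg, so 9 containers suffice.

Yes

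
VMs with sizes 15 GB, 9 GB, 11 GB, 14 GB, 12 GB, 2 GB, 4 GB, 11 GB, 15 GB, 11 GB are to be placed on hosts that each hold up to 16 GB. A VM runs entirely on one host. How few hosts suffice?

8

Total = 15 + 15 + 14 + 12 + 11 + 11 + 11 + 9 + 4 + 2 = 104 GB.
Lower bound: ⌈104/16⌉ = 7 hosts.
Also, 8 VMs each exceed 8 GB, and no two of those can share a host, so at least 8 hosts are needed.
A packing using 8 hosts:
  host 1: 15 = 15
  host 2: 15 = 15
  host 3: 14 + 2 = 16
  host 4: 12 + 4 = 16
  host 5: 11 = 11
  host 6: 11 = 11
  host 7: 11 = 11
  host 8: 9 = 9
This matches the lower bound, so 8 is optimal.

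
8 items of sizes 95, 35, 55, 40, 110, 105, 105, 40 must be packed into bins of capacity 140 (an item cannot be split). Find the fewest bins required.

Total = 110 + 105 + 105 + 95 + 55 + 40 + 40 + 35 = 585.
Lower bound: ⌈585/140⌉ = 5 bins.
A packing using 5 bins:
  bin 1: 110 = 110
  bin 2: 105 + 35 = 140
  bin 3: 105 = 105
  bin 4: 95 + 40 = 135
  bin 5: 55 + 40 = 95
This matches the lower bound, so 5 is optimal.

5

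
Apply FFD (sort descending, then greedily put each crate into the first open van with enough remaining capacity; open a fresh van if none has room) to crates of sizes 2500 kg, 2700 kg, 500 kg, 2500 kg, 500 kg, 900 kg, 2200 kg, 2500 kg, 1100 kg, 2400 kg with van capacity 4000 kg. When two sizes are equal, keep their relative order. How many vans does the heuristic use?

Sorted descending: 2700, 2500, 2500, 2500, 2400, 2200, 1100, 900, 500, 500.
  2700 → van 1 (new)  [load 2700/4000]
  2500 → van 2 (new)  [load 2500/4000]
  2500 → van 3 (new)  [load 2500/4000]
  2500 → van 4 (new)  [load 2500/4000]
  2400 → van 5 (new)  [load 2400/4000]
  2200 → van 6 (new)  [load 2200/4000]
  1100 → van 1  [load 3800/4000]
  900 → van 2  [load 3400/4000]
  500 → van 2  [load 3900/4000]
  500 → van 3  [load 3000/4000]
6 vans opened.

6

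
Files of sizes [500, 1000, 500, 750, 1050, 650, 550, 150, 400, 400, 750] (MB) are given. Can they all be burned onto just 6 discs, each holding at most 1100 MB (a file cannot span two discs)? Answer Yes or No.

No

Total = 6700 MB; ⌈6700/1100⌉ = 7.
At least 7 discs are required, but only 6 are allowed.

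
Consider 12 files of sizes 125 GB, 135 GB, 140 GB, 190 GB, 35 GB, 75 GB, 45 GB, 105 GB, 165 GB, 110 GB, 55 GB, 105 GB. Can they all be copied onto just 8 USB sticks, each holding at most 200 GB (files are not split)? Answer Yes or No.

Yes

A valid assignment using 8 USB sticks:
  USB stick 1: 190 = 190
  USB stick 2: 165 + 35 = 200
  USB stick 3: 140 + 55 = 195
  USB stick 4: 135 + 45 = 180
  USB stick 5: 125 + 75 = 200
  USB stick 6: 110 = 110
  USB stick 7: 105 = 105
  USB stick 8: 105 = 105
Every load is within 200 GB, so 8 USB sticks suffice.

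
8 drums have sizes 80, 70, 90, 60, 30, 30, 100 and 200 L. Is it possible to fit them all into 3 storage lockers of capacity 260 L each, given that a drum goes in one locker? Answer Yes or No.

Yes

A valid assignment using 3 storage lockers:
  locker 1: 200 + 60 = 260
  locker 2: 100 + 90 + 70 = 260
  locker 3: 80 + 30 + 30 = 140
Every load is within 260 L, so 3 storage lockers suffice.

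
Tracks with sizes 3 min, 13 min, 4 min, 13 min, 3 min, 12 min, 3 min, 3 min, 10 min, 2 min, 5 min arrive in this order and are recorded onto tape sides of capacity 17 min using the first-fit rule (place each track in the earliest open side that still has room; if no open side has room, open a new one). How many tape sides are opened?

5

  3 → side 1 (new)  [load 3/17]
  13 → side 1  [load 16/17]
  4 → side 2 (new)  [load 4/17]
  13 → side 2  [load 17/17]
  3 → side 3 (new)  [load 3/17]
  12 → side 3  [load 15/17]
  3 → side 4 (new)  [load 3/17]
  3 → side 4  [load 6/17]
  10 → side 4  [load 16/17]
  2 → side 3  [load 17/17]
  5 → side 5 (new)  [load 5/17]
5 tape sides opened.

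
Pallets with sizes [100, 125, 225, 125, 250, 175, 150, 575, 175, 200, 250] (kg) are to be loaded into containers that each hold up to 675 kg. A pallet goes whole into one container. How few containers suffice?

4

Total = 575 + 250 + 250 + 225 + 200 + 175 + 175 + 150 + 125 + 125 + 100 = 2350 kg.
Lower bound: ⌈2350/675⌉ = 4 containers.
A packing using 4 containers:
  container 1: 575 + 100 = 675
  container 2: 250 + 250 + 175 = 675
  container 3: 225 + 200 + 175 = 600
  container 4: 150 + 125 + 125 = 400
This matches the lower bound, so 4 is optimal.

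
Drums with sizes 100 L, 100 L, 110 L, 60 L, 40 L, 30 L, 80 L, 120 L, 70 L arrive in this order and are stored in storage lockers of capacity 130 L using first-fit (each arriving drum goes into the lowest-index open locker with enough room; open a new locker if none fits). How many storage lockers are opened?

7

  100 → locker 1 (new)  [load 100/130]
  100 → locker 2 (new)  [load 100/130]
  110 → locker 3 (new)  [load 110/130]
  60 → locker 4 (new)  [load 60/130]
  40 → locker 4  [load 100/130]
  30 → locker 1  [load 130/130]
  80 → locker 5 (new)  [load 80/130]
  120 → locker 6 (new)  [load 120/130]
  70 → locker 7 (new)  [load 70/130]
7 storage lockers opened.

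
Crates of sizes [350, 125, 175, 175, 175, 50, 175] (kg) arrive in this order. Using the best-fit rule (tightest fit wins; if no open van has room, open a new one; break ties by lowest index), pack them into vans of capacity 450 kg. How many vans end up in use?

4

  350 → van 1 (new)  [load 350/450]
  125 → van 2 (new)  [load 125/450]
  175 → van 2  [load 300/450]
  175 → van 3 (new)  [load 175/450]
  175 → van 3  [load 350/450]
  50 → van 1  [load 400/450]
  175 → van 4 (new)  [load 175/450]
4 vans opened.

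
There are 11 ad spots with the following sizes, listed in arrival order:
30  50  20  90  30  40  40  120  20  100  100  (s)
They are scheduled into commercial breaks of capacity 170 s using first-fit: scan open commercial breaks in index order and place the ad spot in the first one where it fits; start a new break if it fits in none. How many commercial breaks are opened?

5

  30 → break 1 (new)  [load 30/170]
  50 → break 1  [load 80/170]
  20 → break 1  [load 100/170]
  90 → break 2 (new)  [load 90/170]
  30 → break 1  [load 130/170]
  40 → break 1  [load 170/170]
  40 → break 2  [load 130/170]
  120 → break 3 (new)  [load 120/170]
  20 → break 2  [load 150/170]
  100 → break 4 (new)  [load 100/170]
  100 → break 5 (new)  [load 100/170]
5 commercial breaks opened.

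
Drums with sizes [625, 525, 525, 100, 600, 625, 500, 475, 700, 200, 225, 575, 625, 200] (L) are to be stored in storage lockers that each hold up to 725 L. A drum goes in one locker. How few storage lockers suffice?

10

Total = 700 + 625 + 625 + 625 + 600 + 575 + 525 + 525 + 500 + 475 + 225 + 200 + 200 + 100 = 6500 L.
Lower bound: ⌈6500/725⌉ = 9 storage lockers.
Also, 10 drums each exceed 725/2 L, and no two of those can share a locker, so at least 10 storage lockers are needed.
A packing using 10 storage lockers:
  locker 1: 700 = 700
  locker 2: 625 + 100 = 725
  locker 3: 625 = 625
  locker 4: 625 = 625
  locker 5: 600 = 600
  locker 6: 575 = 575
  locker 7: 525 + 200 = 725
  locker 8: 525 + 200 = 725
  locker 9: 500 + 225 = 725
  locker 10: 475 = 475
This matches the lower bound, so 10 is optimal.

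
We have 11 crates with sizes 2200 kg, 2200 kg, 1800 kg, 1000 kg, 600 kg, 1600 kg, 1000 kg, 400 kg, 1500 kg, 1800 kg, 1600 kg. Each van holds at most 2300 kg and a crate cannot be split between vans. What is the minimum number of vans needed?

Total = 2200 + 2200 + 1800 + 1800 + 1600 + 1600 + 1500 + 1000 + 1000 + 600 + 400 = 15700 kg.
Lower bound: ⌈15700/2300⌉ = 7 vans.
A packing using 8 vans:
  van 1: 2200 = 2200
  van 2: 2200 = 2200
  van 3: 1800 + 400 = 2200
  van 4: 1800 = 1800
  van 5: 1600 + 600 = 2200
  van 6: 1600 = 1600
  van 7: 1500 = 1500
  van 8: 1000 + 1000 = 2000
No arrangement into 7 vans stays within capacity, so 8 is optimal.

8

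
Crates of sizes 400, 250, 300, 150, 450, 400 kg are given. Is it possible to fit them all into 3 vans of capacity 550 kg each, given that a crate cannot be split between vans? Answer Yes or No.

No

Total = 1950 kg; ⌈1950/550⌉ = 4.
At least 4 vans are required, but only 3 are allowed.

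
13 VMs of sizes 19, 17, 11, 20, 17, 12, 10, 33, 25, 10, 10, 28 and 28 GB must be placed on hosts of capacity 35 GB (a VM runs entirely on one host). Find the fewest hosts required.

Total = 33 + 28 + 28 + 25 + 20 + 19 + 17 + 17 + 12 + 11 + 10 + 10 + 10 = 240 GB.
Lower bound: ⌈240/35⌉ = 7 hosts.
A packing using 8 hosts:
  host 1: 33 = 33
  host 2: 28 = 28
  host 3: 28 = 28
  host 4: 25 + 10 = 35
  host 5: 20 + 12 = 32
  host 6: 19 + 11 = 30
  host 7: 17 + 17 = 34
  host 8: 10 + 10 = 20
No arrangement into 7 hosts stays within capacity, so 8 is optimal.

8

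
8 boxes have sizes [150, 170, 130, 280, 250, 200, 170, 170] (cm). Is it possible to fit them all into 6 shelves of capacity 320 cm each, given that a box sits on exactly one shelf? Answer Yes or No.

Yes

A valid assignment using 6 shelves:
  shelf 1: 280 = 280
  shelf 2: 250 = 250
  shelf 3: 200 = 200
  shelf 4: 170 + 150 = 320
  shelf 5: 170 + 130 = 300
  shelf 6: 170 = 170
Every load is within 320 cm, so 6 shelves suffice.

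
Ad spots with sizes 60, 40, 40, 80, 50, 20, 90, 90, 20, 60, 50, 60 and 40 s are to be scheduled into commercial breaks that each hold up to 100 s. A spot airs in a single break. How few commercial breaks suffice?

8

Total = 90 + 90 + 80 + 60 + 60 + 60 + 50 + 50 + 40 + 40 + 40 + 20 + 20 = 700 s.
Lower bound: ⌈700/100⌉ = 7 commercial breaks.
A packing using 8 commercial breaks:
  break 1: 90 = 90
  break 2: 90 = 90
  break 3: 80 + 20 = 100
  break 4: 60 + 40 = 100
  break 5: 60 + 40 = 100
  break 6: 60 + 40 = 100
  break 7: 50 + 50 = 100
  break 8: 20 = 20
No arrangement into 7 commercial breaks stays within capacity, so 8 is optimal.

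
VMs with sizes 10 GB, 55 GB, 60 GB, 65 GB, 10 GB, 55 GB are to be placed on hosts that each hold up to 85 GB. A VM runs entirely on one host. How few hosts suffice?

4

Total = 65 + 60 + 55 + 55 + 10 + 10 = 255 GB.
Lower bound: ⌈255/85⌉ = 3 hosts.
Also, 4 VMs each exceed 85/2 GB, and no two of those can share a host, so at least 4 hosts are needed.
A packing using 4 hosts:
  host 1: 65 + 10 + 10 = 85
  host 2: 60 = 60
  host 3: 55 = 55
  host 4: 55 = 55
This matches the lower bound, so 4 is optimal.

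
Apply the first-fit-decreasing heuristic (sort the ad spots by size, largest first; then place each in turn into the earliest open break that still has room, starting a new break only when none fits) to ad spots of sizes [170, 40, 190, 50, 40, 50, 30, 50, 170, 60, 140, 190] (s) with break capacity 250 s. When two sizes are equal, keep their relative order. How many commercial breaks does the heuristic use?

Sorted descending: 190, 190, 170, 170, 140, 60, 50, 50, 50, 40, 40, 30.
  190 → break 1 (new)  [load 190/250]
  190 → break 2 (new)  [load 190/250]
  170 → break 3 (new)  [load 170/250]
  170 → break 4 (new)  [load 170/250]
  140 → break 5 (new)  [load 140/250]
  60 → break 1  [load 250/250]
  50 → break 2  [load 240/250]
  50 → break 3  [load 220/250]
  50 → break 4  [load 220/250]
  40 → break 5  [load 180/250]
  40 → break 5  [load 220/250]
  30 → break 3  [load 250/250]
5 commercial breaks opened.

5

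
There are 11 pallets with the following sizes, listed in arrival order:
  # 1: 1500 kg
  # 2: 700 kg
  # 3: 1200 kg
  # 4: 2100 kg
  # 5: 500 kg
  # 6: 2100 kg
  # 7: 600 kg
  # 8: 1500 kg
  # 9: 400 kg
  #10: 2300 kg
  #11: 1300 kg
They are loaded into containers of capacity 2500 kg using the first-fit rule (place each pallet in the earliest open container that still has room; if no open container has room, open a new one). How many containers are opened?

  1500 → container 1 (new)  [load 1500/2500]
  700 → container 1  [load 2200/2500]
  1200 → container 2 (new)  [load 1200/2500]
  2100 → container 3 (new)  [load 2100/2500]
  500 → container 2  [load 1700/2500]
  2100 → container 4 (new)  [load 2100/2500]
  600 → container 2  [load 2300/2500]
  1500 → container 5 (new)  [load 1500/2500]
  400 → container 3  [load 2500/2500]
  2300 → container 6 (new)  [load 2300/2500]
  1300 → container 7 (new)  [load 1300/2500]
7 containers opened.

7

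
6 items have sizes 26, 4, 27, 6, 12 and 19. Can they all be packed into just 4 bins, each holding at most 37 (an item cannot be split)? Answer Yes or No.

Yes

A valid assignment using 3 bins:
  bin 1: 27 + 6 + 4 = 37
  bin 2: 26 = 26
  bin 3: 19 + 12 = 31
That uses only 3 ≤ 4, so 4 bins are enough.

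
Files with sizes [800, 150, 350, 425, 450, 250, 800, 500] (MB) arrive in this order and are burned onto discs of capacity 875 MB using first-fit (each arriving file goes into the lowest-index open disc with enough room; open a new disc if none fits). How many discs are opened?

  800 → disc 1 (new)  [load 800/875]
  150 → disc 2 (new)  [load 150/875]
  350 → disc 2  [load 500/875]
  425 → disc 3 (new)  [load 425/875]
  450 → disc 3  [load 875/875]
  250 → disc 2  [load 750/875]
  800 → disc 4 (new)  [load 800/875]
  500 → disc 5 (new)  [load 500/875]
5 discs opened.

5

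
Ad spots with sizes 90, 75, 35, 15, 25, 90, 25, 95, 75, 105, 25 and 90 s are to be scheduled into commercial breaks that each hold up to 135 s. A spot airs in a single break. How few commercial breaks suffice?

7

Total = 105 + 95 + 90 + 90 + 90 + 75 + 75 + 35 + 25 + 25 + 25 + 15 = 745 s.
Lower bound: ⌈745/135⌉ = 6 commercial breaks.
Also, 7 ad spots each exceed 135/2 s, and no two of those can share a break, so at least 7 commercial breaks are needed.
A packing using 7 commercial breaks:
  break 1: 105 + 25 = 130
  break 2: 95 + 35 = 130
  break 3: 90 + 25 + 15 = 130
  break 4: 90 + 25 = 115
  break 5: 90 = 90
  break 6: 75 = 75
  break 7: 75 = 75
This matches the lower bound, so 7 is optimal.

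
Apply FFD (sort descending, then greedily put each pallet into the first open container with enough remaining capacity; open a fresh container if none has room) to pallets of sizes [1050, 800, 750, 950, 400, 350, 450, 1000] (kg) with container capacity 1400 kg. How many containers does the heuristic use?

5

Sorted descending: 1050, 1000, 950, 800, 750, 450, 400, 350.
  1050 → container 1 (new)  [load 1050/1400]
  1000 → container 2 (new)  [load 1000/1400]
  950 → container 3 (new)  [load 950/1400]
  800 → container 4 (new)  [load 800/1400]
  750 → container 5 (new)  [load 750/1400]
  450 → container 3  [load 1400/1400]
  400 → container 2  [load 1400/1400]
  350 → container 1  [load 1400/1400]
5 containers opened.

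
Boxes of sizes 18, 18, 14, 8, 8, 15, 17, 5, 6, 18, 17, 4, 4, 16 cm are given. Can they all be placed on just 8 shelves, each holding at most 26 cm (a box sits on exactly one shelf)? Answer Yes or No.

Yes

A valid assignment using 8 shelves:
  shelf 1: 18 + 8 = 26
  shelf 2: 18 + 8 = 26
  shelf 3: 18 + 6 = 24
  shelf 4: 17 + 5 + 4 = 26
  shelf 5: 17 + 4 = 21
  shelf 6: 16 = 16
  shelf 7: 15 = 15
  shelf 8: 14 = 14
Every load is within 26 cm, so 8 shelves suffice.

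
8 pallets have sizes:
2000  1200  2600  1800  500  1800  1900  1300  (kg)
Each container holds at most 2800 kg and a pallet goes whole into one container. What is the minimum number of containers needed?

Total = 2600 + 2000 + 1900 + 1800 + 1800 + 1300 + 1200 + 500 = 13100 kg.
Lower bound: ⌈13100/2800⌉ = 5 containers.
A packing using 6 containers:
  container 1: 2600 = 2600
  container 2: 2000 + 500 = 2500
  container 3: 1900 = 1900
  container 4: 1800 = 1800
  container 5: 1800 = 1800
  container 6: 1300 + 1200 = 2500
No arrangement into 5 containers stays within capacity, so 6 is optimal.

6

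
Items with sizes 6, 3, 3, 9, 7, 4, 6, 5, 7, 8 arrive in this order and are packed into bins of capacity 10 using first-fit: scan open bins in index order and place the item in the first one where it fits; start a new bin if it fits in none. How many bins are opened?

7

  6 → bin 1 (new)  [load 6/10]
  3 → bin 1  [load 9/10]
  3 → bin 2 (new)  [load 3/10]
  9 → bin 3 (new)  [load 9/10]
  7 → bin 2  [load 10/10]
  4 → bin 4 (new)  [load 4/10]
  6 → bin 4  [load 10/10]
  5 → bin 5 (new)  [load 5/10]
  7 → bin 6 (new)  [load 7/10]
  8 → bin 7 (new)  [load 8/10]
7 bins opened.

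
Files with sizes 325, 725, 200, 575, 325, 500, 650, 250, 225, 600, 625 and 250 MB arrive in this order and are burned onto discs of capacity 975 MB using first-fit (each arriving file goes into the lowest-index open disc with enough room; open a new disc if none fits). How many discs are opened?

  325 → disc 1 (new)  [load 325/975]
  725 → disc 2 (new)  [load 725/975]
  200 → disc 1  [load 525/975]
  575 → disc 3 (new)  [load 575/975]
  325 → disc 1  [load 850/975]
  500 → disc 4 (new)  [load 500/975]
  650 → disc 5 (new)  [load 650/975]
  250 → disc 2  [load 975/975]
  225 → disc 3  [load 800/975]
  600 → disc 6 (new)  [load 600/975]
  625 → disc 7 (new)  [load 625/975]
  250 → disc 4  [load 750/975]
7 discs opened.

7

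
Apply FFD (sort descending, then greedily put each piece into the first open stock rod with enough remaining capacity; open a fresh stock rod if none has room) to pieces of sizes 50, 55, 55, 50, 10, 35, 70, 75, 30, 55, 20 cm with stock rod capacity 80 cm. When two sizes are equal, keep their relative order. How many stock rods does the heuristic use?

Sorted descending: 75, 70, 55, 55, 55, 50, 50, 35, 30, 20, 10.
  75 → stock rod 1 (new)  [load 75/80]
  70 → stock rod 2 (new)  [load 70/80]
  55 → stock rod 3 (new)  [load 55/80]
  55 → stock rod 4 (new)  [load 55/80]
  55 → stock rod 5 (new)  [load 55/80]
  50 → stock rod 6 (new)  [load 50/80]
  50 → stock rod 7 (new)  [load 50/80]
  35 → stock rod 8 (new)  [load 35/80]
  30 → stock rod 6  [load 80/80]
  20 → stock rod 3  [load 75/80]
  10 → stock rod 2  [load 80/80]
8 stock rods opened.

8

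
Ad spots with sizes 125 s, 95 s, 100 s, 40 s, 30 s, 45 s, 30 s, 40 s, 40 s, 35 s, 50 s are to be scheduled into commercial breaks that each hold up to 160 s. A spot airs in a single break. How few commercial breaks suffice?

Total = 125 + 100 + 95 + 50 + 45 + 40 + 40 + 40 + 35 + 30 + 30 = 630 s.
Lower bound: ⌈630/160⌉ = 4 commercial breaks.
A packing using 5 commercial breaks:
  break 1: 125 + 35 = 160
  break 2: 100 + 50 = 150
  break 3: 95 + 45 = 140
  break 4: 40 + 40 + 40 + 30 = 150
  break 5: 30 = 30
No arrangement into 4 commercial breaks stays within capacity, so 5 is optimal.

5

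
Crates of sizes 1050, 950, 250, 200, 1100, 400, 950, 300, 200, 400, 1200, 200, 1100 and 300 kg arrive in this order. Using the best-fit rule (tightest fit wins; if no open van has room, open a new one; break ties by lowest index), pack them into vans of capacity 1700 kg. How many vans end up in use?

  1050 → van 1 (new)  [load 1050/1700]
  950 → van 2 (new)  [load 950/1700]
  250 → van 1  [load 1300/1700]
  200 → van 1  [load 1500/1700]
  1100 → van 3 (new)  [load 1100/1700]
  400 → van 3  [load 1500/1700]
  950 → van 4 (new)  [load 950/1700]
  300 → van 2  [load 1250/1700]
  200 → van 1  [load 1700/1700]
  400 → van 2  [load 1650/1700]
  1200 → van 5 (new)  [load 1200/1700]
  200 → van 3  [load 1700/1700]
  1100 → van 6 (new)  [load 1100/1700]
  300 → van 5  [load 1500/1700]
6 vans opened.

6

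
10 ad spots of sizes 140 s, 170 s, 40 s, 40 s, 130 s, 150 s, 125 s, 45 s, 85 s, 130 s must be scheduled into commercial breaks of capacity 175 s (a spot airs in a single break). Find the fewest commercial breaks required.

Total = 170 + 150 + 140 + 130 + 130 + 125 + 85 + 45 + 40 + 40 = 1055 s.
Lower bound: ⌈1055/175⌉ = 7 commercial breaks.
A packing using 7 commercial breaks:
  break 1: 170 = 170
  break 2: 150 = 150
  break 3: 140 = 140
  break 4: 130 + 45 = 175
  break 5: 130 + 40 = 170
  break 6: 125 + 40 = 165
  break 7: 85 = 85
This matches the lower bound, so 7 is optimal.

7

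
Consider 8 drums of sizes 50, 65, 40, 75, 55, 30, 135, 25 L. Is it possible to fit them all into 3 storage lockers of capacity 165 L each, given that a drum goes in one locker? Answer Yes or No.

Yes

A valid assignment using 3 storage lockers:
  locker 1: 135 + 30 = 165
  locker 2: 75 + 65 + 25 = 165
  locker 3: 55 + 50 + 40 = 145
Every load is within 165 L, so 3 storage lockers suffice.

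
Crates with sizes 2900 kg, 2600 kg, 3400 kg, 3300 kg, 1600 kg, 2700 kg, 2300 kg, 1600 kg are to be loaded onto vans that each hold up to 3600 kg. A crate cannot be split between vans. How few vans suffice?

7

Total = 3400 + 3300 + 2900 + 2700 + 2600 + 2300 + 1600 + 1600 = 20400 kg.
Lower bound: ⌈20400/3600⌉ = 6 vans.
A packing using 7 vans:
  van 1: 3400 = 3400
  van 2: 3300 = 3300
  van 3: 2900 = 2900
  van 4: 2700 = 2700
  van 5: 2600 = 2600
  van 6: 2300 = 2300
  van 7: 1600 + 1600 = 3200
No arrangement into 6 vans stays within capacity, so 7 is optimal.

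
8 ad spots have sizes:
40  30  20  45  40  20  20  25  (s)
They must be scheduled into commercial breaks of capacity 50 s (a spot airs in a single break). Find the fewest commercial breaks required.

6

Total = 45 + 40 + 40 + 30 + 25 + 20 + 20 + 20 = 240 s.
Lower bound: ⌈240/50⌉ = 5 commercial breaks.
A packing using 6 commercial breaks:
  break 1: 45 = 45
  break 2: 40 = 40
  break 3: 40 = 40
  break 4: 30 + 20 = 50
  break 5: 25 + 20 = 45
  break 6: 20 = 20
No arrangement into 5 commercial breaks stays within capacity, so 6 is optimal.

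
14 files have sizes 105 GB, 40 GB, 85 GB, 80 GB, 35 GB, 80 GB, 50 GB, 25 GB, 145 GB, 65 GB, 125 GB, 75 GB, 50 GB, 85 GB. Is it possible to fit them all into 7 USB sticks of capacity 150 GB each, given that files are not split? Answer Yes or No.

No

Total = 1045 GB; ⌈1045/150⌉ = 7.
The bound of 7 does not rule out 7, but exhaustive search shows no assignment into 7 USB sticks of capacity 150 GB exists — the minimum is 8.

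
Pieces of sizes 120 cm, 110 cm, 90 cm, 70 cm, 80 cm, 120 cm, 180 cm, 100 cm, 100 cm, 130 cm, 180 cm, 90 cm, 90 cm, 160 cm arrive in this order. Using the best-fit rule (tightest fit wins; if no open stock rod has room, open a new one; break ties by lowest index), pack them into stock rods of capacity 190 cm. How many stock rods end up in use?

  120 → stock rod 1 (new)  [load 120/190]
  110 → stock rod 2 (new)  [load 110/190]
  90 → stock rod 3 (new)  [load 90/190]
  70 → stock rod 1  [load 190/190]
  80 → stock rod 2  [load 190/190]
  120 → stock rod 4 (new)  [load 120/190]
  180 → stock rod 5 (new)  [load 180/190]
  100 → stock rod 3  [load 190/190]
  100 → stock rod 6 (new)  [load 100/190]
  130 → stock rod 7 (new)  [load 130/190]
  180 → stock rod 8 (new)  [load 180/190]
  90 → stock rod 6  [load 190/190]
  90 → stock rod 9 (new)  [load 90/190]
  160 → stock rod 10 (new)  [load 160/190]
10 stock rods opened.

10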